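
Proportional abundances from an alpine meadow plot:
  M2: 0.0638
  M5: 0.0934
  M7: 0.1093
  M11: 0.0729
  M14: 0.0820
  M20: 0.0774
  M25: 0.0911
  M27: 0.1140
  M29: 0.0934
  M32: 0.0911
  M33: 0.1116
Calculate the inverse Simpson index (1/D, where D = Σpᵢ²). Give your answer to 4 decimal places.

D = 0.0638² + 0.0934² + 0.1093² + 0.0729² + 0.082² + 0.0774² + 0.0911² + 0.114² + 0.0934² + 0.0911² + 0.1116² = 0.004070440 + 0.008723560 + 0.011946490 + 0.005314410 + 0.006724000 + 0.005990760 + 0.008299210 + 0.012996000 + 0.008723560 + 0.008299210 + 0.012454560 = 0.093542200 (working shown to 9 dp, full precision carried).
So 1/D = 10.690362, i.e. 10.6904 to 4 decimal places.

10.6904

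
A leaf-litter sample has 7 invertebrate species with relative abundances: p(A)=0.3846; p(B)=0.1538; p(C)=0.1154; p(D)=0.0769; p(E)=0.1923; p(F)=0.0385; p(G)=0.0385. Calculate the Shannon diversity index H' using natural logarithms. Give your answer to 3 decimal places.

1.670

Each pᵢ ln pᵢ term (working shown to 5 dp, full precision carried): 0.3846×(-0.95555)=-0.36751, 0.1538×(-1.87210)=-0.28793, 0.1154×(-2.15935)=-0.24919, 0.0769×(-2.56525)=-0.19727, 0.1923×(-1.64870)=-0.31704, 0.0385×(-3.25710)=-0.12540, 0.0385×(-3.25710)=-0.12540.
Sum = -1.66973, so H' = 1.670.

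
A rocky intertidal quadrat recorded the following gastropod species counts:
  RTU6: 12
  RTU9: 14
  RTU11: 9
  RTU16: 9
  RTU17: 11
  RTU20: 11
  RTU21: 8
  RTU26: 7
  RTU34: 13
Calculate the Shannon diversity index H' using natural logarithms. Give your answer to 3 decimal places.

Total N = 12+14+9+9+11+11+8+7+13 = 94, so the proportions are 0.12766, 0.14894, 0.09574, 0.09574, 0.11702, 0.11702, 0.08511, 0.07447, 0.1383 (working shown to 5 dp, full precision carried).
Each pᵢ ln pᵢ term: 0.12766×(-2.05839)=-0.26277, 0.14894×(-1.90424)=-0.28361, 0.09574×(-2.34607)=-0.22462, 0.09574×(-2.34607)=-0.22462, 0.11702×(-2.14540)=-0.25106, 0.11702×(-2.14540)=-0.25106, 0.08511×(-2.46385)=-0.20969, 0.07447×(-2.59738)=-0.19342, 0.1383×(-1.97835)=-0.27360.
Sum = -2.17446, so H' = 2.174.

2.174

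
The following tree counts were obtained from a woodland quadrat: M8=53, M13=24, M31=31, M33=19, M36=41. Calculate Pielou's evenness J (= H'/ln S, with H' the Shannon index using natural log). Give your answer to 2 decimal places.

Total N = 53+24+31+19+41 = 168, so the proportions are 0.3155, 0.1429, 0.1845, 0.1131, 0.244 (working shown to 4 dp, full precision carried).
H' = −Σ pᵢ ln pᵢ = −((-0.3640) + (-0.2780) + (-0.3118) + (-0.2465) + (-0.3442)) = 1.5445.
With S = 5 species, ln S = 1.6094, so J = 1.5445/1.6094 = 0.9596, i.e. 0.96 to 2 decimal places.

0.96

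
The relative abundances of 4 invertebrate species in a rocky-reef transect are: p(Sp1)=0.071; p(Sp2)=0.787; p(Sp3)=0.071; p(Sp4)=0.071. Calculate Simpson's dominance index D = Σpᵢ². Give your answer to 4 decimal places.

0.6345

D = 0.071² + 0.787² + 0.071² + 0.071² = 0.005041 + 0.619369 + 0.005041 + 0.005041 = 0.634492 (working shown to 6 dp, full precision carried).
To 4 decimal places, D = 0.6345.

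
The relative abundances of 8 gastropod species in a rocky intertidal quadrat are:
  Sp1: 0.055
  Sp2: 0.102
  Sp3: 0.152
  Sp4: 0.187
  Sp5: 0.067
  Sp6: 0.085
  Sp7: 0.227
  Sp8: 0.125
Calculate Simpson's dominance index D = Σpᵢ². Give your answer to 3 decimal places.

D = 0.055² + 0.102² + 0.152² + 0.187² + 0.067² + 0.085² + 0.227² + 0.125² = 0.00302 + 0.01040 + 0.02310 + 0.03497 + 0.00449 + 0.00723 + 0.05153 + 0.01562 = 0.15037 (working shown to 5 dp, full precision carried).
To 3 decimal places, D = 0.150.

0.150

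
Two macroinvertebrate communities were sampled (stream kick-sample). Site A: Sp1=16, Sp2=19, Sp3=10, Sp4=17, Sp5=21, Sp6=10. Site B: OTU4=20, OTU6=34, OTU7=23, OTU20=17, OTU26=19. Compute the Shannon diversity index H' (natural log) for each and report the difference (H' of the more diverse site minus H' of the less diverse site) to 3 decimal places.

Site A: N=93, proportions 0.17204, 0.2043, 0.10753, 0.1828, 0.22581, 0.10753, giving H' = 1.75349 (working shown to 5 dp, full precision carried).
Site B: N=113, proportions 0.17699, 0.30088, 0.20354, 0.15044, 0.16814, giving H' = 1.57662.
Difference = |1.75349 − 1.57662| = 0.17687, i.e. 0.177 to 3 decimal places.

0.177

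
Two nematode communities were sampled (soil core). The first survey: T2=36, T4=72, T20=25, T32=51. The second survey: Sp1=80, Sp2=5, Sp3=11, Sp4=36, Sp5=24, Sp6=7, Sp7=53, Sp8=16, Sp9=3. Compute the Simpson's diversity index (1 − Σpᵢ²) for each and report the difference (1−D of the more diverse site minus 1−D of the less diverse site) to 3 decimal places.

0.078

The first survey: N=184, proportions 0.19565, 0.3913, 0.13587, 0.27717, giving 1−D = 0.71332 (working shown to 5 dp, full precision carried).
The second survey: N=235, proportions 0.34043, 0.02128, 0.04681, 0.15319, 0.10213, 0.02979, 0.22553, 0.06809, 0.01277, giving 1−D = 0.79102.
Difference = |0.71332 − 0.79102| = 0.07770, i.e. 0.078 to 3 decimal places.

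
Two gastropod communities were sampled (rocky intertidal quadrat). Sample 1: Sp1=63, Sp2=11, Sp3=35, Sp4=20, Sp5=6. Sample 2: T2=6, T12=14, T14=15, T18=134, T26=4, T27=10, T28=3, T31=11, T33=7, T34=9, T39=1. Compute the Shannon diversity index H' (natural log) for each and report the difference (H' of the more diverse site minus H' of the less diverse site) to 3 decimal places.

0.127

Sample 1: N=135, proportions 0.466667, 0.081481, 0.259259, 0.148148, 0.044444, giving H' = 1.331225 (working shown to 6 dp, full precision carried).
Sample 2: N=214, proportions 0.028037, 0.065421, 0.070093, 0.626168, 0.018692, 0.046729, 0.014019, 0.051402, 0.03271, 0.042056, 0.004673, giving H' = 1.458178.
Difference = |1.331225 − 1.458178| = 0.126953, i.e. 0.127 to 3 decimal places.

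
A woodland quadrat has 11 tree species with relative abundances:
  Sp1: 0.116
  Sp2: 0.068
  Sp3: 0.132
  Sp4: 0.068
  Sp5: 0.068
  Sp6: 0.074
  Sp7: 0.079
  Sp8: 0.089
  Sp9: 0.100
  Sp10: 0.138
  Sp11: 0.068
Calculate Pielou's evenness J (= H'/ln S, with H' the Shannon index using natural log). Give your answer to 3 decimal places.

0.984

H' = −Σ pᵢ ln pᵢ = −((-0.24988) + (-0.18280) + (-0.26729) + (-0.18280) + (-0.18280) + (-0.19267) + (-0.20053) + (-0.21530) + (-0.23026) + (-0.27331) + (-0.18280)) = 2.36045 (working shown to 5 dp, full precision carried).
With S = 11 species, ln S = 2.39790, so J = 2.36045/2.39790 = 0.98438, i.e. 0.984 to 3 decimal places.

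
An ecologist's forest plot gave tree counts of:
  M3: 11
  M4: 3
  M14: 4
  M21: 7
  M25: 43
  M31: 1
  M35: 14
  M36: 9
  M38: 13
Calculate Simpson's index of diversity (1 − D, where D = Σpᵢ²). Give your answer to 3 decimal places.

0.774

Total N = 11+3+4+7+43+1+14+9+13 = 105, so the proportions are 0.10476, 0.02857, 0.0381, 0.06667, 0.40952, 0.00952, 0.13333, 0.08571, 0.12381 (working shown to 5 dp, full precision carried).
D = 0.10476² + 0.02857² + 0.0381² + 0.06667² + 0.40952² + 0.00952² + 0.13333² + 0.08571² + 0.12381² = 0.01098 + 0.00082 + 0.00145 + 0.00444 + 0.16771 + 0.00009 + 0.01778 + 0.00735 + 0.01533 = 0.22594.
So 1 − D = 0.77406, i.e. 0.774 to 3 decimal places.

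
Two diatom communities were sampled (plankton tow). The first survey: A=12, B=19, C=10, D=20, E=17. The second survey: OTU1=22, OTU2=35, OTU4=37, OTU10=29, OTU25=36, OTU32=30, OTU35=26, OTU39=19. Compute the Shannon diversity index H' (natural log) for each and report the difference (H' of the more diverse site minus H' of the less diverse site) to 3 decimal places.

The first survey: N=78, proportions 0.15385, 0.24359, 0.12821, 0.25641, 0.21795, giving H' = 1.57635 (working shown to 5 dp, full precision carried).
The second survey: N=234, proportions 0.09402, 0.14957, 0.15812, 0.12393, 0.15385, 0.12821, 0.11111, 0.0812, giving H' = 2.05621.
Difference = |1.57635 − 2.05621| = 0.47986, i.e. 0.480 to 3 decimal places.

0.480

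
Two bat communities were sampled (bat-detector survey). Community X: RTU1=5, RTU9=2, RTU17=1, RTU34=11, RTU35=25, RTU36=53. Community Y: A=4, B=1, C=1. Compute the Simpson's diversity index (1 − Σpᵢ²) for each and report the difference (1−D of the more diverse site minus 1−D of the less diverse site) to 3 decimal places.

Community X: N=97, proportions 0.05155, 0.02062, 0.01031, 0.1134, 0.25773, 0.54639, giving 1−D = 0.61898 (working shown to 5 dp, full precision carried).
Community Y: N=6, proportions 0.66667, 0.16667, 0.16667, giving 1−D = 0.50000.
Difference = |0.61898 − 0.50000| = 0.11898, i.e. 0.119 to 3 decimal places.

0.119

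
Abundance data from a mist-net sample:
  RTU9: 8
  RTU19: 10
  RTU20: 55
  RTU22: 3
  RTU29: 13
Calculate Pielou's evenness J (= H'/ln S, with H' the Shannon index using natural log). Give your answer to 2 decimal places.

0.72

Total N = 8+10+55+3+13 = 89, so the proportions are 0.0899, 0.1124, 0.618, 0.0337, 0.1461 (working shown to 4 dp, full precision carried).
H' = −Σ pᵢ ln pᵢ = −((-0.2166) + (-0.2456) + (-0.2974) + (-0.1143) + (-0.2810)) = 1.1549.
With S = 5 species, ln S = 1.6094, so J = 1.1549/1.6094 = 0.7176, i.e. 0.72 to 2 decimal places.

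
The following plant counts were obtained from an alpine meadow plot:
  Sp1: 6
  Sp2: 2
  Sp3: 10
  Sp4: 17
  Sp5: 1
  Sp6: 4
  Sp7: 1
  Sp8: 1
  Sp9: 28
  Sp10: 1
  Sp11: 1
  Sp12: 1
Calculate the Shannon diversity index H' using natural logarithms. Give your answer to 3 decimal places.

Total N = 6+2+10+17+1+4+1+1+28+1+1+1 = 73, so the proportions are 0.08219, 0.0274, 0.13699, 0.23288, 0.0137, 0.05479, 0.0137, 0.0137, 0.38356, 0.0137, 0.0137, 0.0137 (working shown to 5 dp, full precision carried).
Each pᵢ ln pᵢ term: 0.08219×(-2.49870)=-0.20537, 0.0274×(-3.59731)=-0.09856, 0.13699×(-1.98787)=-0.27231, 0.23288×(-1.45725)=-0.33936, 0.0137×(-4.29046)=-0.05877, 0.05479×(-2.90417)=-0.15913, 0.0137×(-4.29046)=-0.05877, 0.0137×(-4.29046)=-0.05877, 0.38356×(-0.95825)=-0.36755, 0.0137×(-4.29046)=-0.05877, 0.0137×(-4.29046)=-0.05877, 0.0137×(-4.29046)=-0.05877.
Sum = -1.79492, so H' = 1.795.

1.795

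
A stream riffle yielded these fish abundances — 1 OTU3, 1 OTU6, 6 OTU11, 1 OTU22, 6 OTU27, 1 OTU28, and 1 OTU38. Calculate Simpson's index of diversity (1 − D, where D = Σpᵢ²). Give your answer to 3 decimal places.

Total N = 1+1+6+1+6+1+1 = 17, so the proportions are 0.05882, 0.05882, 0.35294, 0.05882, 0.35294, 0.05882, 0.05882 (working shown to 5 dp, full precision carried).
D = 0.05882² + 0.05882² + 0.35294² + 0.05882² + 0.35294² + 0.05882² + 0.05882² = 0.00346 + 0.00346 + 0.12457 + 0.00346 + 0.12457 + 0.00346 + 0.00346 = 0.26644.
So 1 − D = 0.73356, i.e. 0.734 to 3 decimal places.

0.734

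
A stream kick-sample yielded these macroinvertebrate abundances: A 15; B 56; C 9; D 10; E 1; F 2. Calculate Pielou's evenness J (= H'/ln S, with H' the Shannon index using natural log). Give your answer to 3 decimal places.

Total N = 15+56+9+10+1+2 = 93, so the proportions are 0.16129, 0.60215, 0.09677, 0.10753, 0.01075, 0.02151 (working shown to 5 dp, full precision carried).
H' = −Σ pᵢ ln pᵢ = −((-0.29428) + (-0.30544) + (-0.22600) + (-0.23979) + (-0.04874) + (-0.08257)) = 1.19682.
With S = 6 species, ln S = 1.79176, so J = 1.19682/1.79176 = 0.66796, i.e. 0.668 to 3 decimal places.

0.668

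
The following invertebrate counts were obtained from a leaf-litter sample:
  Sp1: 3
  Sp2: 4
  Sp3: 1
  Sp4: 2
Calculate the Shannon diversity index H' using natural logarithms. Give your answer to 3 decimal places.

Total N = 3+4+1+2 = 10, so the proportions are 0.3, 0.4, 0.1, 0.2 (working shown to 5 dp, full precision carried).
Each pᵢ ln pᵢ term: 0.3×(-1.20397)=-0.36119, 0.4×(-0.91629)=-0.36652, 0.1×(-2.30259)=-0.23026, 0.2×(-1.60944)=-0.32189.
Sum = -1.27985, so H' = 1.280.

1.280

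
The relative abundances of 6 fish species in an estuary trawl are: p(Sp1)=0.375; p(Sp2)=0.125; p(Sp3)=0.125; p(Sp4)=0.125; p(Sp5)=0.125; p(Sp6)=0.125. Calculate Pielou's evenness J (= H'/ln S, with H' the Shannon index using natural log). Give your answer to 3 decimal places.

0.931

H' = −Σ pᵢ ln pᵢ = −((-0.36781) + (-0.25993) + (-0.25993) + (-0.25993) + (-0.25993) + (-0.25993)) = 1.66746 (working shown to 5 dp, full precision carried).
With S = 6 species, ln S = 1.79176, so J = 1.66746/1.79176 = 0.93063, i.e. 0.931 to 3 decimal places.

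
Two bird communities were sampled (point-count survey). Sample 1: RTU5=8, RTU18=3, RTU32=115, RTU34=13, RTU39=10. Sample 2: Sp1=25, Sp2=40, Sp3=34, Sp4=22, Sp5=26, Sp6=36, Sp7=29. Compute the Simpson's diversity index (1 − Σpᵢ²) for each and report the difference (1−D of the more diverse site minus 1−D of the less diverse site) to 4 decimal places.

0.4625

Sample 1: N=149, proportions 0.053691, 0.020134, 0.771812, 0.087248, 0.067114, giving 1−D = 0.388901 (working shown to 6 dp, full precision carried).
Sample 2: N=212, proportions 0.117925, 0.188679, 0.160377, 0.103774, 0.122642, 0.169811, 0.136792, giving 1−D = 0.851415.
Difference = |0.388901 − 0.851415| = 0.462514, i.e. 0.4625 to 4 decimal places.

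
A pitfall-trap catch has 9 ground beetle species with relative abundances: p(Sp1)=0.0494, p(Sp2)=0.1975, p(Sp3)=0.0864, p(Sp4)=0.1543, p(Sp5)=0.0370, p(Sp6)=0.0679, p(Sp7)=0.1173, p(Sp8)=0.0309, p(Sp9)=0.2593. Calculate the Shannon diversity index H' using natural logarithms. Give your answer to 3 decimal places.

Each pᵢ ln pᵢ term (working shown to 5 dp, full precision carried): 0.0494×(-3.00780)=-0.14859, 0.1975×(-1.62202)=-0.32035, 0.0864×(-2.44877)=-0.21157, 0.1543×(-1.86886)=-0.28836, 0.037×(-3.29684)=-0.12198, 0.0679×(-2.68972)=-0.18263, 0.1173×(-2.14302)=-0.25138, 0.0309×(-3.47700)=-0.10744, 0.2593×(-1.34977)=-0.35000.
Sum = -1.98230, so H' = 1.982.

1.982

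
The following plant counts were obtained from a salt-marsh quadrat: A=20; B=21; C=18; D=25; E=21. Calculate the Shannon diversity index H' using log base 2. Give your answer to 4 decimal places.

Total N = 20+21+18+25+21 = 105, so the proportions are 0.190476, 0.2, 0.171429, 0.238095, 0.2 (working shown to 6 dp, full precision carried).
Each pᵢ log₂ pᵢ term: 0.190476×(-2.392317)=-0.455680, 0.2×(-2.321928)=-0.464386, 0.171429×(-2.544321)=-0.436169, 0.238095×(-2.070389)=-0.492950, 0.2×(-2.321928)=-0.464386.
Sum = -2.313570, so H' = 2.3136.

2.3136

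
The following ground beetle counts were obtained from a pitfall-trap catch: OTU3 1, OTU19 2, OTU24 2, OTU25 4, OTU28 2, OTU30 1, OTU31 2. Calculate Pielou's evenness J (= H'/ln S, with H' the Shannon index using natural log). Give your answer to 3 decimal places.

0.949

Total N = 1+2+2+4+2+1+2 = 14, so the proportions are 0.07143, 0.14286, 0.14286, 0.28571, 0.14286, 0.07143, 0.14286 (working shown to 5 dp, full precision carried).
H' = −Σ pᵢ ln pᵢ = −((-0.18850) + (-0.27799) + (-0.27799) + (-0.35793) + (-0.27799) + (-0.18850) + (-0.27799)) = 1.84689.
With S = 7 species, ln S = 1.94591, so J = 1.84689/1.94591 = 0.94911, i.e. 0.949 to 3 decimal places.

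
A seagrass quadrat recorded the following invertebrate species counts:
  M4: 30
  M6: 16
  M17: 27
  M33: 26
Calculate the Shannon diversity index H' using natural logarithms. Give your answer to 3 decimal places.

1.362

Total N = 30+16+27+26 = 99, so the proportions are 0.30303, 0.16162, 0.27273, 0.26263 (working shown to 5 dp, full precision carried).
Each pᵢ ln pᵢ term: 0.30303×(-1.19392)=-0.36179, 0.16162×(-1.82253)=-0.29455, 0.27273×(-1.29928)=-0.35435, 0.26263×(-1.33702)=-0.35114.
Sum = -1.36183, so H' = 1.362.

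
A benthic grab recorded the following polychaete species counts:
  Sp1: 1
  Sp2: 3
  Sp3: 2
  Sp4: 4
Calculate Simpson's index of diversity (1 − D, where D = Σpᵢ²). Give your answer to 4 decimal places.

Total N = 1+3+2+4 = 10, so the proportions are 0.1, 0.3, 0.2, 0.4 (working shown to 6 dp, full precision carried).
D = 0.1² + 0.3² + 0.2² + 0.4² = 0.010000 + 0.090000 + 0.040000 + 0.160000 = 0.300000.
So 1 − D = 0.700000, i.e. 0.7000 to 4 decimal places.

0.7000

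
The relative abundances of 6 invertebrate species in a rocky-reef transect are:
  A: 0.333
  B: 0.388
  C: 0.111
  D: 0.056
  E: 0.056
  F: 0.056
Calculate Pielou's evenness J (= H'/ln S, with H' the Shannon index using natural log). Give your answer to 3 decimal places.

H' = −Σ pᵢ ln pᵢ = −((-0.36617) + (-0.36734) + (-0.24400) + (-0.16141) + (-0.16141) + (-0.16141)) = 1.46176 (working shown to 5 dp, full precision carried).
With S = 6 species, ln S = 1.79176, so J = 1.46176/1.79176 = 0.81582, i.e. 0.816 to 3 decimal places.

0.816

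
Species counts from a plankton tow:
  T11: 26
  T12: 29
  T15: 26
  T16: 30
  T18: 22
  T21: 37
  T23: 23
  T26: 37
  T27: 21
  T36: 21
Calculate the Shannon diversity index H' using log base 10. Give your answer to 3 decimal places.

0.991

Total N = 26+29+26+30+22+37+23+37+21+21 = 272, so the proportions are 0.09559, 0.10662, 0.09559, 0.11029, 0.08088, 0.13603, 0.08456, 0.13603, 0.07721, 0.07721 (working shown to 5 dp, full precision carried).
Each pᵢ log₁₀ pᵢ term: 0.09559×(-1.01960)=-0.09746, 0.10662×(-0.97217)=-0.10365, 0.09559×(-1.01960)=-0.09746, 0.11029×(-0.95745)=-0.10560, 0.08088×(-1.09215)=-0.08834, 0.13603×(-0.86637)=-0.11785, 0.08456×(-1.07284)=-0.09072, 0.13603×(-0.86637)=-0.11785, 0.07721×(-1.11235)=-0.08588, 0.07721×(-1.11235)=-0.08588.
Sum = -0.99069, so H' = 0.991.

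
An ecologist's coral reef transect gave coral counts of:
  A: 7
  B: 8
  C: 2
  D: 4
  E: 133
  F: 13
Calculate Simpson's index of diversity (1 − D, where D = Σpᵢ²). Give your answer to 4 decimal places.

0.3549

Total N = 7+8+2+4+133+13 = 167, so the proportions are 0.041916, 0.047904, 0.011976, 0.023952, 0.796407, 0.077844 (working shown to 6 dp, full precision carried).
D = 0.041916² + 0.047904² + 0.011976² + 0.023952² + 0.796407² + 0.077844² = 0.001757 + 0.002295 + 0.000143 + 0.000574 + 0.634264 + 0.006060 = 0.645093.
So 1 − D = 0.354907, i.e. 0.3549 to 4 decimal places.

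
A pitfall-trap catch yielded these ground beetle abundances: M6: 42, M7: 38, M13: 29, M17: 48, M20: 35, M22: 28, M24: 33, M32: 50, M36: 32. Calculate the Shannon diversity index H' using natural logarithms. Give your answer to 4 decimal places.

Total N = 42+38+29+48+35+28+33+50+32 = 335, so the proportions are 0.125373, 0.113433, 0.086567, 0.143284, 0.104478, 0.083582, 0.098507, 0.149254, 0.095522 (working shown to 6 dp, full precision carried).
Each pᵢ ln pᵢ term: 0.125373×(-2.076461)=-0.260332, 0.113433×(-2.176544)=-0.246892, 0.086567×(-2.446835)=-0.211816, 0.143284×(-1.942930)=-0.278390, 0.104478×(-2.258782)=-0.235992, 0.083582×(-2.481926)=-0.207445, 0.098507×(-2.317623)=-0.228303, 0.149254×(-1.902108)=-0.283897, 0.095522×(-2.348395)=-0.224324.
Sum = -2.177390, so H' = 2.1774.

2.1774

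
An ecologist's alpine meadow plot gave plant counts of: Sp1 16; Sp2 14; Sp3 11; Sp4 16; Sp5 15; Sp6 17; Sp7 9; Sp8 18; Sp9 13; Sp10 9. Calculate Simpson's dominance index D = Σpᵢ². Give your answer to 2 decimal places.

Total N = 16+14+11+16+15+17+9+18+13+9 = 138, so the proportions are 0.11594, 0.10145, 0.07971, 0.11594, 0.1087, 0.12319, 0.06522, 0.13043, 0.0942, 0.06522 (working shown to 5 dp, full precision carried).
D = 0.11594² + 0.10145² + 0.07971² + 0.11594² + 0.1087² + 0.12319² + 0.06522² + 0.13043² + 0.0942² + 0.06522² = 0.01344 + 0.01029 + 0.00635 + 0.01344 + 0.01181 + 0.01518 + 0.00425 + 0.01701 + 0.00887 + 0.00425 = 0.10491.
To 2 decimal places, D = 0.10.

0.10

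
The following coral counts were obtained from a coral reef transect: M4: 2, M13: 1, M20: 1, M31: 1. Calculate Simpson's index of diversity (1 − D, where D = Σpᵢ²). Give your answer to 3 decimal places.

Total N = 2+1+1+1 = 5, so the proportions are 0.4, 0.2, 0.2, 0.2 (working shown to 5 dp, full precision carried).
D = 0.4² + 0.2² + 0.2² + 0.2² = 0.16000 + 0.04000 + 0.04000 + 0.04000 = 0.28000.
So 1 − D = 0.72000, i.e. 0.720 to 3 decimal places.

0.720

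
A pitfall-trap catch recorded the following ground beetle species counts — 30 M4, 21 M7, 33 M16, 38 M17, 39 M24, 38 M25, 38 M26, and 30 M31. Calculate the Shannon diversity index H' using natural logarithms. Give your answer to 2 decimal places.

2.06

Total N = 30+21+33+38+39+38+38+30 = 267, so the proportions are 0.1124, 0.0787, 0.1236, 0.1423, 0.1461, 0.1423, 0.1423, 0.1124 (working shown to 4 dp, full precision carried).
Each pᵢ ln pᵢ term: 0.1124×(-2.1861)=-0.2456, 0.0787×(-2.5427)=-0.2000, 0.1236×(-2.0907)=-0.2584, 0.1423×(-1.9497)=-0.2775, 0.1461×(-1.9237)=-0.2810, 0.1423×(-1.9497)=-0.2775, 0.1423×(-1.9497)=-0.2775, 0.1124×(-2.1861)=-0.2456.
Sum = -2.0631, so H' = 2.06.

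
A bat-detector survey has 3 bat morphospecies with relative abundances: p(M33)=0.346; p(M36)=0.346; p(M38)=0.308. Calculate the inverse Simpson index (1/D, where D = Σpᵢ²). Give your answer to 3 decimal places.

2.991

D = 0.346² + 0.346² + 0.308² = 0.119716 + 0.119716 + 0.094864 = 0.334296 (working shown to 6 dp, full precision carried).
So 1/D = 2.99136, i.e. 2.991 to 3 decimal places.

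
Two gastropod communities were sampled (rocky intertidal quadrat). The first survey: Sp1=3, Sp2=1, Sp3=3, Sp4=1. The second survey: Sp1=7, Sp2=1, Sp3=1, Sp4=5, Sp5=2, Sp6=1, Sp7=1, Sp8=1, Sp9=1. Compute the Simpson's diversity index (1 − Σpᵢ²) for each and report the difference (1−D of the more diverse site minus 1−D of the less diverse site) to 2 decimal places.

0.10

The first survey: N=8, proportions 0.375, 0.125, 0.375, 0.125, giving 1−D = 0.6875 (working shown to 4 dp, full precision carried).
The second survey: N=20, proportions 0.35, 0.05, 0.05, 0.25, 0.1, 0.05, 0.05, 0.05, 0.05, giving 1−D = 0.7900.
Difference = |0.6875 − 0.7900| = 0.1025, i.e. 0.10 to 2 decimal places.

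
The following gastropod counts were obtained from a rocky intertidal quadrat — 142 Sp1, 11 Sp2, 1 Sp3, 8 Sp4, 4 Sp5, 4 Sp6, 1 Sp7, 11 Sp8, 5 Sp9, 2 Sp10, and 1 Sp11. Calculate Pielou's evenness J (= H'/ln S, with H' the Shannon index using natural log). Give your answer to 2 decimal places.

0.45

Total N = 142+11+1+8+4+4+1+11+5+2+1 = 190, so the proportions are 0.7474, 0.0579, 0.0053, 0.0421, 0.0211, 0.0211, 0.0053, 0.0579, 0.0263, 0.0105, 0.0053 (working shown to 4 dp, full precision carried).
H' = −Σ pᵢ ln pᵢ = −((-0.2176) + (-0.1649) + (-0.0276) + (-0.1334) + (-0.0813) + (-0.0813) + (-0.0276) + (-0.1649) + (-0.0957) + (-0.0479) + (-0.0276)) = 1.0700.
With S = 11 species, ln S = 2.3979, so J = 1.0700/2.3979 = 0.4462, i.e. 0.45 to 2 decimal places.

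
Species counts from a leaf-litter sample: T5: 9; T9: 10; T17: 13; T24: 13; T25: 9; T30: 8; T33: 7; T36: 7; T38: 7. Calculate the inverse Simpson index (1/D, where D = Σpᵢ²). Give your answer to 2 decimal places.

Total N = 9+10+13+13+9+8+7+7+7 = 83, so the proportions are 0.108434, 0.120482, 0.156627, 0.156627, 0.108434, 0.096386, 0.084337, 0.084337, 0.084337 (working shown to 6 dp, full precision carried).
D = 0.108434² + 0.120482² + 0.156627² + 0.156627² + 0.108434² + 0.096386² + 0.084337² + 0.084337² + 0.084337² = 0.011758 + 0.014516 + 0.024532 + 0.024532 + 0.011758 + 0.009290 + 0.007113 + 0.007113 + 0.007113 = 0.117724.
So 1/D = 8.4945, i.e. 8.49 to 2 decimal places.

8.49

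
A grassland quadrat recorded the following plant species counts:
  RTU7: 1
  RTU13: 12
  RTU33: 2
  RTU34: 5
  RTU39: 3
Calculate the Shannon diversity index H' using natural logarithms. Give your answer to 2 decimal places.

1.29

Total N = 1+12+2+5+3 = 23, so the proportions are 0.0435, 0.5217, 0.087, 0.2174, 0.1304 (working shown to 4 dp, full precision carried).
Each pᵢ ln pᵢ term: 0.0435×(-3.1355)=-0.1363, 0.5217×(-0.6506)=-0.3394, 0.087×(-2.4423)=-0.2124, 0.2174×(-1.5261)=-0.3318, 0.1304×(-2.0369)=-0.2657.
Sum = -1.2856, so H' = 1.29.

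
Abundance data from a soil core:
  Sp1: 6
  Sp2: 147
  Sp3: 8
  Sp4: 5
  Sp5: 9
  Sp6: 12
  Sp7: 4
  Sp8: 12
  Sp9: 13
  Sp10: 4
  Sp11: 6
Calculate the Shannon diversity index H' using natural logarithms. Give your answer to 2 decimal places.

1.42

Total N = 6+147+8+5+9+12+4+12+13+4+6 = 226, so the proportions are 0.0265, 0.6504, 0.0354, 0.0221, 0.0398, 0.0531, 0.0177, 0.0531, 0.0575, 0.0177, 0.0265 (working shown to 4 dp, full precision carried).
Each pᵢ ln pᵢ term: 0.0265×(-3.6288)=-0.0963, 0.6504×(-0.4301)=-0.2798, 0.0354×(-3.3411)=-0.1183, 0.0221×(-3.8111)=-0.0843, 0.0398×(-3.2233)=-0.1284, 0.0531×(-2.9356)=-0.1559, 0.0177×(-4.0342)=-0.0714, 0.0531×(-2.9356)=-0.1559, 0.0575×(-2.8556)=-0.1643, 0.0177×(-4.0342)=-0.0714, 0.0265×(-3.6288)=-0.0963.
Sum = -1.4222, so H' = 1.42.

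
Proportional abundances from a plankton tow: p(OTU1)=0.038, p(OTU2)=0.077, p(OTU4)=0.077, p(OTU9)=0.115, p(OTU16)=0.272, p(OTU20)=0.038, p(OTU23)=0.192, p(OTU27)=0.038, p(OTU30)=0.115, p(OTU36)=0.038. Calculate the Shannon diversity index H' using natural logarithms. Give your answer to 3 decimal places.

2.060

Each pᵢ ln pᵢ term (working shown to 5 dp, full precision carried): 0.038×(-3.27017)=-0.12427, 0.077×(-2.56395)=-0.19742, 0.077×(-2.56395)=-0.19742, 0.115×(-2.16282)=-0.24872, 0.272×(-1.30195)=-0.35413, 0.038×(-3.27017)=-0.12427, 0.192×(-1.65026)=-0.31685, 0.038×(-3.27017)=-0.12427, 0.115×(-2.16282)=-0.24872, 0.038×(-3.27017)=-0.12427.
Sum = -2.06034, so H' = 2.060.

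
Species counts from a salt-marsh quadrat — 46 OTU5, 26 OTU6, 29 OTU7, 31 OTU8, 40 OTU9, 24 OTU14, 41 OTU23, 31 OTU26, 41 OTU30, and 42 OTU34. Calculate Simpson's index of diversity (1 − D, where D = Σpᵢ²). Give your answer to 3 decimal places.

Total N = 46+26+29+31+40+24+41+31+41+42 = 351, so the proportions are 0.13105, 0.07407, 0.08262, 0.08832, 0.11396, 0.06838, 0.11681, 0.08832, 0.11681, 0.11966 (working shown to 5 dp, full precision carried).
D = 0.13105² + 0.07407² + 0.08262² + 0.08832² + 0.11396² + 0.06838² + 0.11681² + 0.08832² + 0.11681² + 0.11966² = 0.01718 + 0.00549 + 0.00683 + 0.00780 + 0.01299 + 0.00468 + 0.01364 + 0.00780 + 0.01364 + 0.01432 = 0.10436.
So 1 − D = 0.89564, i.e. 0.896 to 3 decimal places.

0.896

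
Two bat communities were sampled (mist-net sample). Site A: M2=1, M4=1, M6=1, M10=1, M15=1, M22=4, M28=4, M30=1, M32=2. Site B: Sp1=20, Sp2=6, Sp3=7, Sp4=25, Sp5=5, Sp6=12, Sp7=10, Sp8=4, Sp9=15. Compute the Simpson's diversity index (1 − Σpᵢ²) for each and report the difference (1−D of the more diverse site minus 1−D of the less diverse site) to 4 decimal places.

Site A: N=16, proportions 0.0625, 0.0625, 0.0625, 0.0625, 0.0625, 0.25, 0.25, 0.0625, 0.125, giving 1−D = 0.835938 (working shown to 6 dp, full precision carried).
Site B: N=104, proportions 0.192308, 0.057692, 0.067308, 0.240385, 0.048077, 0.115385, 0.096154, 0.038462, 0.144231, giving 1−D = 0.850222.
Difference = |0.835938 − 0.850222| = 0.014284, i.e. 0.0143 to 4 decimal places.

0.0143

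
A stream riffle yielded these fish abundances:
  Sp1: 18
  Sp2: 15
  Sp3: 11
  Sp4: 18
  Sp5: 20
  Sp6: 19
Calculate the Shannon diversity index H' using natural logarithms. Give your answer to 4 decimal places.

Total N = 18+15+11+18+20+19 = 101, so the proportions are 0.178218, 0.148515, 0.108911, 0.178218, 0.19802, 0.188119 (working shown to 6 dp, full precision carried).
Each pᵢ ln pᵢ term: 0.178218×(-1.724749)=-0.307381, 0.148515×(-1.907070)=-0.283228, 0.108911×(-2.217225)=-0.241480, 0.178218×(-1.724749)=-0.307381, 0.19802×(-1.619388)=-0.320671, 0.188119×(-1.670682)=-0.314287.
Sum = -1.774428, so H' = 1.7744.

1.7744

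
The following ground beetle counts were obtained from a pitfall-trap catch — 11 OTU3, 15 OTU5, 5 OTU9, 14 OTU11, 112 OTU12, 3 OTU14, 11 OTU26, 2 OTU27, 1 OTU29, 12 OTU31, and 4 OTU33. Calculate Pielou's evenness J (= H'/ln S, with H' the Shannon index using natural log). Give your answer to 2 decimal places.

0.64

Total N = 11+15+5+14+112+3+11+2+1+12+4 = 190, so the proportions are 0.0579, 0.0789, 0.0263, 0.0737, 0.5895, 0.0158, 0.0579, 0.0105, 0.0053, 0.0632, 0.0211 (working shown to 4 dp, full precision carried).
H' = −Σ pᵢ ln pᵢ = −((-0.1649) + (-0.2004) + (-0.0957) + (-0.1922) + (-0.3116) + (-0.0655) + (-0.1649) + (-0.0479) + (-0.0276) + (-0.1744) + (-0.0813)) = 1.5266.
With S = 11 species, ln S = 2.3979, so J = 1.5266/2.3979 = 0.6366, i.e. 0.64 to 2 decimal places.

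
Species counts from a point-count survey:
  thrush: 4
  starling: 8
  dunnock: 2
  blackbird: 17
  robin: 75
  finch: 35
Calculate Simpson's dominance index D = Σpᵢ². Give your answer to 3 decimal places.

Total N = 4+8+2+17+75+35 = 141, so the proportions are 0.02837, 0.05674, 0.01418, 0.12057, 0.53191, 0.24823 (working shown to 5 dp, full precision carried).
D = 0.02837² + 0.05674² + 0.01418² + 0.12057² + 0.53191² + 0.24823² = 0.00080 + 0.00322 + 0.00020 + 0.01454 + 0.28293 + 0.06162 = 0.36331.
To 3 decimal places, D = 0.363.

0.363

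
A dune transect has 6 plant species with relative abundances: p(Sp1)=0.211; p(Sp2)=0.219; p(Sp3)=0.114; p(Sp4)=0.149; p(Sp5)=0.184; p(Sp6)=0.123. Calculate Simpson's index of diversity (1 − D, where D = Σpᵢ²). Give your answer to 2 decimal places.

D = 0.211² + 0.219² + 0.114² + 0.149² + 0.184² + 0.123² = 0.0445 + 0.0480 + 0.0130 + 0.0222 + 0.0339 + 0.0151 = 0.1767 (working shown to 4 dp, full precision carried).
So 1 − D = 0.8233, i.e. 0.82 to 2 decimal places.

0.82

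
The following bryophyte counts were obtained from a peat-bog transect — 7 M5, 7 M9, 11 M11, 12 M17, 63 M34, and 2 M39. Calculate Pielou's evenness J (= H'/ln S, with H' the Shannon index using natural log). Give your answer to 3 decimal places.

0.689

Total N = 7+7+11+12+63+2 = 102, so the proportions are 0.06863, 0.06863, 0.10784, 0.11765, 0.61765, 0.01961 (working shown to 5 dp, full precision carried).
H' = −Σ pᵢ ln pᵢ = −((-0.18386) + (-0.18386) + (-0.24018) + (-0.25177) + (-0.29761) + (-0.07709)) = 1.23436.
With S = 6 species, ln S = 1.79176, so J = 1.23436/1.79176 = 0.68891, i.e. 0.689 to 3 decimal places.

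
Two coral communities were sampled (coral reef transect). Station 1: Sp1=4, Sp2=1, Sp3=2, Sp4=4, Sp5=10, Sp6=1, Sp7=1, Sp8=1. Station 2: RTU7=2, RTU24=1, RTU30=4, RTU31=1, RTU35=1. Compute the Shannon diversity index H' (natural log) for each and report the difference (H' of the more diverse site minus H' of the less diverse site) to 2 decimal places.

Station 1: N=24, proportions 0.1667, 0.0417, 0.0833, 0.1667, 0.4167, 0.0417, 0.0417, 0.0417, giving H' = 1.6988 (working shown to 4 dp, full precision carried).
Station 2: N=9, proportions 0.2222, 0.1111, 0.4444, 0.1111, 0.1111, giving H' = 1.4271.
Difference = |1.6988 − 1.4271| = 0.2717, i.e. 0.27 to 2 decimal places.

0.27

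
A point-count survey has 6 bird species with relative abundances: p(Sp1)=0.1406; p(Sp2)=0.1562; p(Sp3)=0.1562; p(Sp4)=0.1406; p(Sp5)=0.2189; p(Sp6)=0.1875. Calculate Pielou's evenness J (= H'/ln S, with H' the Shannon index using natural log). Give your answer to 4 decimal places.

0.9924

H' = −Σ pᵢ ln pᵢ = −((-0.275834) + (-0.290004) + (-0.290004) + (-0.275834) + (-0.332540) + (-0.313871)) = 1.778086 (working shown to 6 dp, full precision carried).
With S = 6 species, ln S = 1.791759, so J = 1.778086/1.791759 = 0.992369, i.e. 0.9924 to 4 decimal places.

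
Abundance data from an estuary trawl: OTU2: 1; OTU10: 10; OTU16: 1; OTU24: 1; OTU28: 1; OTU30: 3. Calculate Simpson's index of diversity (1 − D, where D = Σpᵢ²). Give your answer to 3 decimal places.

0.609

Total N = 1+10+1+1+1+3 = 17, so the proportions are 0.05882, 0.58824, 0.05882, 0.05882, 0.05882, 0.17647 (working shown to 5 dp, full precision carried).
D = 0.05882² + 0.58824² + 0.05882² + 0.05882² + 0.05882² + 0.17647² = 0.00346 + 0.34602 + 0.00346 + 0.00346 + 0.00346 + 0.03114 = 0.39100.
So 1 − D = 0.60900, i.e. 0.609 to 3 decimal places.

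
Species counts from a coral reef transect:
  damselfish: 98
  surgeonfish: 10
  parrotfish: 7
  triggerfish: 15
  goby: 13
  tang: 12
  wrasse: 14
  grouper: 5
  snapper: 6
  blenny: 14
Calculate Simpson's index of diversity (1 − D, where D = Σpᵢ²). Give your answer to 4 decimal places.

0.7145

Total N = 98+10+7+15+13+12+14+5+6+14 = 194, so the proportions are 0.505155, 0.051546, 0.036082, 0.07732, 0.06701, 0.061856, 0.072165, 0.025773, 0.030928, 0.072165 (working shown to 6 dp, full precision carried).
D = 0.505155² + 0.051546² + 0.036082² + 0.07732² + 0.06701² + 0.061856² + 0.072165² + 0.025773² + 0.030928² + 0.072165² = 0.255181 + 0.002657 + 0.001302 + 0.005978 + 0.004490 + 0.003826 + 0.005208 + 0.000664 + 0.000957 + 0.005208 = 0.285471.
So 1 − D = 0.714529, i.e. 0.7145 to 4 decimal places.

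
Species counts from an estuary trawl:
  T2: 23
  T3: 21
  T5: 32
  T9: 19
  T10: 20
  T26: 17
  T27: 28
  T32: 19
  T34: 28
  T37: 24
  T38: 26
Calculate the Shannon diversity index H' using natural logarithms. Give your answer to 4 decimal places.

2.3798

Total N = 23+21+32+19+20+17+28+19+28+24+26 = 257, so the proportions are 0.089494, 0.081712, 0.124514, 0.07393, 0.077821, 0.066148, 0.108949, 0.07393, 0.108949, 0.093385, 0.101167 (working shown to 6 dp, full precision carried).
Each pᵢ ln pᵢ term: 0.089494×(-2.413582)=-0.216001, 0.081712×(-2.504554)=-0.204652, 0.124514×(-2.083340)=-0.259404, 0.07393×(-2.604637)=-0.192561, 0.077821×(-2.553344)=-0.198704, 0.066148×(-2.715863)=-0.179649, 0.108949×(-2.216872)=-0.241527, 0.07393×(-2.604637)=-0.192561, 0.108949×(-2.216872)=-0.241527, 0.093385×(-2.371022)=-0.221418, 0.101167×(-2.290980)=-0.231772.
Sum = -2.379776, so H' = 2.3798.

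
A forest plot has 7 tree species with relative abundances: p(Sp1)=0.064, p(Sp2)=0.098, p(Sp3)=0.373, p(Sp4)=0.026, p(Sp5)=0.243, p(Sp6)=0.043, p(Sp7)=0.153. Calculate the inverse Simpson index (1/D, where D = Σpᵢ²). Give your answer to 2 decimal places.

D = 0.064² + 0.098² + 0.373² + 0.026² + 0.243² + 0.043² + 0.153² = 0.004096 + 0.009604 + 0.139129 + 0.000676 + 0.059049 + 0.001849 + 0.023409 = 0.237812 (working shown to 6 dp, full precision carried).
So 1/D = 4.2050, i.e. 4.21 to 2 decimal places.

4.21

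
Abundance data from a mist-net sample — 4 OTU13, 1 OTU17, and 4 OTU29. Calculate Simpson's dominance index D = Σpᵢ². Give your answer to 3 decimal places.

0.407

Total N = 4+1+4 = 9, so the proportions are 0.44444, 0.11111, 0.44444 (working shown to 5 dp, full precision carried).
D = 0.44444² + 0.11111² + 0.44444² = 0.19753 + 0.01235 + 0.19753 = 0.40741.
To 3 decimal places, D = 0.407.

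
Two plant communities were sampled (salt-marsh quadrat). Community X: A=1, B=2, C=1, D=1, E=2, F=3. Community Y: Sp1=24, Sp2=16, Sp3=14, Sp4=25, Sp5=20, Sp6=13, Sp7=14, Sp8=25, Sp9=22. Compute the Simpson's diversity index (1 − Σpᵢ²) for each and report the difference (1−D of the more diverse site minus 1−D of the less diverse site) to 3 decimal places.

0.082

Community X: N=10, proportions 0.1, 0.2, 0.1, 0.1, 0.2, 0.3, giving 1−D = 0.80000 (working shown to 5 dp, full precision carried).
Community Y: N=173, proportions 0.13873, 0.09249, 0.08092, 0.14451, 0.11561, 0.07514, 0.08092, 0.14451, 0.12717, giving 1−D = 0.88215.
Difference = |0.80000 − 0.88215| = 0.08215, i.e. 0.082 to 3 decimal places.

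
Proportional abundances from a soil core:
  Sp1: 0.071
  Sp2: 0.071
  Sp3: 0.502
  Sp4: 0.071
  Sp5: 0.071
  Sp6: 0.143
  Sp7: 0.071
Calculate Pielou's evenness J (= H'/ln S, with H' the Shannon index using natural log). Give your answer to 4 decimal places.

H' = −Σ pᵢ ln pᵢ = −((-0.187800) + (-0.187800) + (-0.345956) + (-0.187800) + (-0.187800) + (-0.278122) + (-0.187800)) = 1.563080 (working shown to 6 dp, full precision carried).
With S = 7 species, ln S = 1.945910, so J = 1.563080/1.945910 = 0.803264, i.e. 0.8033 to 4 decimal places.

0.8033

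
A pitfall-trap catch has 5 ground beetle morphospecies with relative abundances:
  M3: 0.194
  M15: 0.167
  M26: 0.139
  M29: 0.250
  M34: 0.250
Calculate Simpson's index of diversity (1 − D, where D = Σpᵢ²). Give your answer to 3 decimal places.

D = 0.194² + 0.167² + 0.139² + 0.25² + 0.25² = 0.03764 + 0.02789 + 0.01932 + 0.06250 + 0.06250 = 0.20985 (working shown to 5 dp, full precision carried).
So 1 − D = 0.79015, i.e. 0.790 to 3 decimal places.

0.790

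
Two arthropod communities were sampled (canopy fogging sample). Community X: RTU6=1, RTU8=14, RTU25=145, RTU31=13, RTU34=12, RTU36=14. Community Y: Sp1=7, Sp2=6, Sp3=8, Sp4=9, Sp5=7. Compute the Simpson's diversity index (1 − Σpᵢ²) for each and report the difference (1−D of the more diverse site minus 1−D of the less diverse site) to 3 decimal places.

0.345

Community X: N=199, proportions 0.00503, 0.07035, 0.72864, 0.06533, 0.0603, 0.07035, giving 1−D = 0.45125 (working shown to 5 dp, full precision carried).
Community Y: N=37, proportions 0.18919, 0.16216, 0.21622, 0.24324, 0.18919, giving 1−D = 0.79620.
Difference = |0.45125 − 0.79620| = 0.34495, i.e. 0.345 to 3 decimal places.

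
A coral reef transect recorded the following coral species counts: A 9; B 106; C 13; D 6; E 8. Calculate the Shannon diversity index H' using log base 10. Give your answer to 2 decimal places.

0.39

Total N = 9+106+13+6+8 = 142, so the proportions are 0.0634, 0.7465, 0.0915, 0.0423, 0.0563 (working shown to 4 dp, full precision carried).
Each pᵢ log₁₀ pᵢ term: 0.0634×(-1.1980)=-0.0759, 0.7465×(-0.1270)=-0.0948, 0.0915×(-1.0383)=-0.0951, 0.0423×(-1.3741)=-0.0581, 0.0563×(-1.2492)=-0.0704.
Sum = -0.3942, so H' = 0.39.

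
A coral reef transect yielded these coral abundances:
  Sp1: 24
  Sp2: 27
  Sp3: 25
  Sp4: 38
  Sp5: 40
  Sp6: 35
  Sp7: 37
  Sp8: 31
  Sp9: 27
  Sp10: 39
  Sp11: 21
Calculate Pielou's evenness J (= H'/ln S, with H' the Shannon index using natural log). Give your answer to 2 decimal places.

0.99

Total N = 24+27+25+38+40+35+37+31+27+39+21 = 344, so the proportions are 0.0698, 0.0785, 0.0727, 0.1105, 0.1163, 0.1017, 0.1076, 0.0901, 0.0785, 0.1134, 0.061 (working shown to 4 dp, full precision carried).
H' = −Σ pᵢ ln pᵢ = −((-0.1858) + (-0.1997) + (-0.1905) + (-0.2434) + (-0.2502) + (-0.2325) + (-0.2398) + (-0.2169) + (-0.1997) + (-0.2468) + (-0.1707)) = 2.3761.
With S = 11 species, ln S = 2.3979, so J = 2.3761/2.3979 = 0.9909, i.e. 0.99 to 2 decimal places.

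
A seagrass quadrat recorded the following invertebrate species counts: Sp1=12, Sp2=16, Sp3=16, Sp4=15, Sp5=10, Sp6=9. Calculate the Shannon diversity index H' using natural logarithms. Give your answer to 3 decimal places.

1.767

Total N = 12+16+16+15+10+9 = 78, so the proportions are 0.15385, 0.20513, 0.20513, 0.19231, 0.12821, 0.11538 (working shown to 5 dp, full precision carried).
Each pᵢ ln pᵢ term: 0.15385×(-1.87180)=-0.28797, 0.20513×(-1.58412)=-0.32495, 0.20513×(-1.58412)=-0.32495, 0.19231×(-1.64866)=-0.31705, 0.12821×(-2.05412)=-0.26335, 0.11538×(-2.15948)=-0.24917.
Sum = -1.76744, so H' = 1.767.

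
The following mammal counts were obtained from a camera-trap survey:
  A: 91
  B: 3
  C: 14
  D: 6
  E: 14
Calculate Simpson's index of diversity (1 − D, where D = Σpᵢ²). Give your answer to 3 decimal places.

Total N = 91+3+14+6+14 = 128, so the proportions are 0.71094, 0.02344, 0.10938, 0.04688, 0.10938 (working shown to 5 dp, full precision carried).
D = 0.71094² + 0.02344² + 0.10938² + 0.04688² + 0.10938² = 0.50543 + 0.00055 + 0.01196 + 0.00220 + 0.01196 = 0.53210.
So 1 − D = 0.46790, i.e. 0.468 to 3 decimal places.

0.468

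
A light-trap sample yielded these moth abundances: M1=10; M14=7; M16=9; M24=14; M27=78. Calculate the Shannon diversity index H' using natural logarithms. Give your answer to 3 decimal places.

1.100

Total N = 10+7+9+14+78 = 118, so the proportions are 0.08475, 0.05932, 0.07627, 0.11864, 0.66102 (working shown to 5 dp, full precision carried).
Each pᵢ ln pᵢ term: 0.08475×(-2.46810)=-0.20916, 0.05932×(-2.82477)=-0.16757, 0.07627×(-2.57346)=-0.19628, 0.11864×(-2.13163)=-0.25290, 0.66102×(-0.41398)=-0.27365.
Sum = -1.09956, so H' = 1.100.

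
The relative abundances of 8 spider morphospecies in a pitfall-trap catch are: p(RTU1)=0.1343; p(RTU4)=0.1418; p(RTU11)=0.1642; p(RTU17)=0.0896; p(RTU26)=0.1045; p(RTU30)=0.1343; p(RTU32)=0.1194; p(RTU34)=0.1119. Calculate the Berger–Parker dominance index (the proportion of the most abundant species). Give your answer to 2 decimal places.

The largest proportion is 0.1642, i.e. d = 0.16 to 2 decimal places.

0.16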